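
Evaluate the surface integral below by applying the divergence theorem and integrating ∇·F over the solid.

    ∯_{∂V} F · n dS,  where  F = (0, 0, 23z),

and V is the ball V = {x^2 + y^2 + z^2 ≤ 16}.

By the divergence theorem,

    ∯_{∂V} F · n dS = ∭_V (∇ · F) dV.

Compute the divergence:
    ∇ · F = ∂F_x/∂x + ∂F_y/∂y + ∂F_z/∂z = 0 + 0 + 23 = 23.

In spherical coordinates, x = ρ sin(φ) cos(θ), y = ρ sin(φ) sin(θ), z = ρ cos(φ), dV = ρ^2 sin(φ) dρ dφ dθ, with 0 ≤ ρ ≤ 4, 0 ≤ φ ≤ π, 0 ≤ θ ≤ 2π.

The integrand, after substitution and multiplying by the volume element, becomes (23) · ρ^2 sin(φ), so

    ∭_V (∇·F) dV = ∫_0^{2π} ∫_0^{π} ∫_0^{4} (23) · ρ^2 sin(φ) dρ dφ dθ.

Inner (ρ from 0 to 4): 1472sin(φ)/3.
Middle (φ from 0 to π): 2944/3.
Outer (θ from 0 to 2π): 5888π/3.

Therefore ∯_{∂V} F · n dS = 5888π/3.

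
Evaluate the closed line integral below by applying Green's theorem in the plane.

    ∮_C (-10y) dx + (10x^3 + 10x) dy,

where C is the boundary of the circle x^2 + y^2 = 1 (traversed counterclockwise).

Green's theorem converts the closed line integral into a double integral over the enclosed region D:

    ∮_C P dx + Q dy = ∬_D (∂Q/∂x - ∂P/∂y) dA.

Here P = -10y, Q = 10x^3 + 10x, so

    ∂Q/∂x = 30x^2 + 10,    ∂P/∂y = -10,
    ∂Q/∂x - ∂P/∂y = 30x^2 + 20.

D is the region x^2 + y^2 ≤ 1. Evaluating the double integral:

In polar coordinates (x = r cos θ, y = r sin θ, dA = r dr dθ) the integrand becomes 30r^2cos(θ)^2 + 20, so

    ∬_D (30x^2 + 20) dA = ∫_0^{2π} ∫_0^{1} (30r^2cos(θ)^2 + 20) · r dr dθ.

Inner (r from 0 to 1): 15cos(θ)^2/2 + 10.
Outer (θ from 0 to 2π): 55π/2.

Therefore ∮_C P dx + Q dy = 55π/2.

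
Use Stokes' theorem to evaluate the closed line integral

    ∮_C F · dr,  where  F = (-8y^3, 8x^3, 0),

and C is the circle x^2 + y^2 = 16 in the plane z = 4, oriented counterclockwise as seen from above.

Let S be the flat disk x^2 + y^2 ≤ 16 in the plane z = 4, with upward unit normal n̂ = ẑ. By Stokes' theorem,

    ∮_C F · dr = ∬_S (∇ × F) · n̂ dS = ∬_D (curl F)_z dA,

where D is the disk x^2 + y^2 ≤ 16.

Compute the curl of F = (-8y^3, 8x^3, 0):
    (∇ × F)_x = ∂F_z/∂y - ∂F_y/∂z = 0,
    (∇ × F)_y = ∂F_x/∂z - ∂F_z/∂x = 0,
    (∇ × F)_z = ∂F_y/∂x - ∂F_x/∂y = 24x^2 + 24y^2.

On z = 4, (curl F)_z = 24x^2 + 24y^2.

Convert to polar (x = r cos θ, y = r sin θ, dA = r dr dθ); the integrand becomes 24r^2, so

    ∬_D (curl F)_z dA = ∫_0^{2π} ∫_0^{4} (24r^2) · r dr dθ.

Inner (r from 0 to 4): 1536.
Outer (θ from 0 to 2π): 3072π.

Therefore ∮_C F · dr = 3072π.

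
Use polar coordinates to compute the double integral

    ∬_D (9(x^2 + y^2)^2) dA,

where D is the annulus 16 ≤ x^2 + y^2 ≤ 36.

The region D is 4 ≤ r ≤ 6, 0 ≤ θ ≤ 2π in polar coordinates, where x = r cos(θ), y = r sin(θ), and dA = r dr dθ.

Under the substitution, the integrand becomes 9r^4, so

    ∬_D (9(x^2 + y^2)^2) dA = ∫_{0}^{2π} ∫_{4}^{6} (9r^4) · r dr dθ.

Inner integral (in r): ∫_{4}^{6} (9r^4) · r dr = 63840.

Outer integral (in θ): ∫_{0}^{2π} (63840) dθ = 127680π.

Therefore ∬_D (9(x^2 + y^2)^2) dA = 127680π.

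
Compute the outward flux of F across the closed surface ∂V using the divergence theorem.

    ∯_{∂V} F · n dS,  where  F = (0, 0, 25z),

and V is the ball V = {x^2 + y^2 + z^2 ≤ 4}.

By the divergence theorem,

    ∯_{∂V} F · n dS = ∭_V (∇ · F) dV.

Compute the divergence:
    ∇ · F = ∂F_x/∂x + ∂F_y/∂y + ∂F_z/∂z = 0 + 0 + 25 = 25.

In spherical coordinates, x = ρ sin(φ) cos(θ), y = ρ sin(φ) sin(θ), z = ρ cos(φ), dV = ρ^2 sin(φ) dρ dφ dθ, with 0 ≤ ρ ≤ 2, 0 ≤ φ ≤ π, 0 ≤ θ ≤ 2π.

The integrand, after substitution and multiplying by the volume element, becomes (25) · ρ^2 sin(φ), so

    ∭_V (∇·F) dV = ∫_0^{2π} ∫_0^{π} ∫_0^{2} (25) · ρ^2 sin(φ) dρ dφ dθ.

Inner (ρ from 0 to 2): 200sin(φ)/3.
Middle (φ from 0 to π): 400/3.
Outer (θ from 0 to 2π): 800π/3.

Therefore ∯_{∂V} F · n dS = 800π/3.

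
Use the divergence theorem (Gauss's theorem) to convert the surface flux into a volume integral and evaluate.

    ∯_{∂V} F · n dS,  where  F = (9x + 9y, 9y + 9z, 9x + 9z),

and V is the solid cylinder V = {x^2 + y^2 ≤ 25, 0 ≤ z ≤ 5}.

By the divergence theorem,

    ∯_{∂V} F · n dS = ∭_V (∇ · F) dV.

Compute the divergence:
    ∇ · F = ∂F_x/∂x + ∂F_y/∂y + ∂F_z/∂z = 9 + 9 + 9 = 27.

In cylindrical coordinates, x = r cos(θ), y = r sin(θ), z = z, dV = r dr dθ dz, with 0 ≤ r ≤ 5, 0 ≤ θ ≤ 2π, 0 ≤ z ≤ 5.

The integrand, after substitution and multiplying by the volume element, becomes (27) · r, so

    ∭_V (∇·F) dV = ∫_0^{2π} ∫_0^{5} ∫_0^{5} (27) · r dz dr dθ.

Inner (z from 0 to 5): 135r.
Middle (r from 0 to 5): 3375/2.
Outer (θ from 0 to 2π): 3375π.

Therefore ∯_{∂V} F · n dS = 3375π.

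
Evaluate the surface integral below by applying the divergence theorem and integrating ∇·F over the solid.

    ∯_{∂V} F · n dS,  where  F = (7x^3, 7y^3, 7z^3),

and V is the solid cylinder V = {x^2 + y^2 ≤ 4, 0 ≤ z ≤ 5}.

By the divergence theorem,

    ∯_{∂V} F · n dS = ∭_V (∇ · F) dV.

Compute the divergence:
    ∇ · F = ∂F_x/∂x + ∂F_y/∂y + ∂F_z/∂z = 21x^2 + 21y^2 + 21z^2.

In cylindrical coordinates, x = r cos(θ), y = r sin(θ), z = z, dV = r dr dθ dz, with 0 ≤ r ≤ 2, 0 ≤ θ ≤ 2π, 0 ≤ z ≤ 5.

The integrand, after substitution and multiplying by the volume element, becomes (21r^2 + 21z^2) · r, so

    ∭_V (∇·F) dV = ∫_0^{2π} ∫_0^{2} ∫_0^{5} (21r^2 + 21z^2) · r dz dr dθ.

Inner (z from 0 to 5): 105r^3 + 875r.
Middle (r from 0 to 2): 2170.
Outer (θ from 0 to 2π): 4340π.

Therefore ∯_{∂V} F · n dS = 4340π.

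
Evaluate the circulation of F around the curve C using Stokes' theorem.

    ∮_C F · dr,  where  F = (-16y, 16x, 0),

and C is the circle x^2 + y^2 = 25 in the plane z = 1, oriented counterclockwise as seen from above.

Let S be the flat disk x^2 + y^2 ≤ 25 in the plane z = 1, with upward unit normal n̂ = ẑ. By Stokes' theorem,

    ∮_C F · dr = ∬_S (∇ × F) · n̂ dS = ∬_D (curl F)_z dA,

where D is the disk x^2 + y^2 ≤ 25.

Compute the curl of F = (-16y, 16x, 0):
    (∇ × F)_x = ∂F_z/∂y - ∂F_y/∂z = 0,
    (∇ × F)_y = ∂F_x/∂z - ∂F_z/∂x = 0,
    (∇ × F)_z = ∂F_y/∂x - ∂F_x/∂y = 32.

On z = 1, (curl F)_z = 32.

Convert to polar (x = r cos θ, y = r sin θ, dA = r dr dθ); the integrand becomes 32, so

    ∬_D (curl F)_z dA = ∫_0^{2π} ∫_0^{5} (32) · r dr dθ.

Inner (r from 0 to 5): 400.
Outer (θ from 0 to 2π): 800π.

Therefore ∮_C F · dr = 800π.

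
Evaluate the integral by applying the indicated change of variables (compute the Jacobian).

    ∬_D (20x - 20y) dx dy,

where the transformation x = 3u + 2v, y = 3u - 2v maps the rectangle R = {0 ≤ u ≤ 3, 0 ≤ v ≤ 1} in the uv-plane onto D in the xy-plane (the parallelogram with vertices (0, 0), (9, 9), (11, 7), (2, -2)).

Compute the Jacobian determinant of (x, y) with respect to (u, v):

    ∂(x,y)/∂(u,v) = | 3  2 | = (3)(-2) - (2)(3) = -12.
                   | 3  -2 |

Its absolute value is |J| = 12 (the area scaling factor).

Substituting x = 3u + 2v, y = 3u - 2v into the integrand,

    20x - 20y → 80v,

so the integral becomes

    ∬_R (80v) · |J| du dv = ∫_0^3 ∫_0^1 (960v) dv du.

Inner (v): 480.
Outer (u): 1440.

Therefore ∬_D (20x - 20y) dx dy = 1440.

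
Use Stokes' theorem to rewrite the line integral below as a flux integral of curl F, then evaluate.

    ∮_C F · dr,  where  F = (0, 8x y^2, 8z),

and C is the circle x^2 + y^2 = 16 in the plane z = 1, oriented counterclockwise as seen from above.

Let S be the flat disk x^2 + y^2 ≤ 16 in the plane z = 1, with upward unit normal n̂ = ẑ. By Stokes' theorem,

    ∮_C F · dr = ∬_S (∇ × F) · n̂ dS = ∬_D (curl F)_z dA,

where D is the disk x^2 + y^2 ≤ 16.

Compute the curl of F = (0, 8x y^2, 8z):
    (∇ × F)_x = ∂F_z/∂y - ∂F_y/∂z = 0,
    (∇ × F)_y = ∂F_x/∂z - ∂F_z/∂x = 0,
    (∇ × F)_z = ∂F_y/∂x - ∂F_x/∂y = 8y^2.

On z = 1, (curl F)_z = 8y^2.

Convert to polar (x = r cos θ, y = r sin θ, dA = r dr dθ); the integrand becomes 8r^2sin(θ)^2, so

    ∬_D (curl F)_z dA = ∫_0^{2π} ∫_0^{4} (8r^2sin(θ)^2) · r dr dθ.

Inner (r from 0 to 4): 512sin(θ)^2.
Outer (θ from 0 to 2π): 512π.

Therefore ∮_C F · dr = 512π.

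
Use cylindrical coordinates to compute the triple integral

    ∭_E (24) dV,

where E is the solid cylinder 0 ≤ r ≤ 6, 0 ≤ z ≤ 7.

In cylindrical coordinates, x = r cos(θ), y = r sin(θ), z = z, and dV = r dr dθ dz.

The integrand becomes 24, so

    ∭_E (24) dV = ∫_{0}^{2π} ∫_{0}^{6} ∫_{0}^{7} (24) · r dz dr dθ.

Inner (z): 168r.
Middle (r from 0 to 6): 3024.
Outer (θ): 6048π.

Therefore the triple integral equals 6048π.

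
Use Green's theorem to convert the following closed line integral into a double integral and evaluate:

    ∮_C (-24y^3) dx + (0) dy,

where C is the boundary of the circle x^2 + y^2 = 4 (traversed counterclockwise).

Green's theorem converts the closed line integral into a double integral over the enclosed region D:

    ∮_C P dx + Q dy = ∬_D (∂Q/∂x - ∂P/∂y) dA.

Here P = -24y^3, Q = 0, so

    ∂Q/∂x = 0,    ∂P/∂y = -72y^2,
    ∂Q/∂x - ∂P/∂y = 72y^2.

D is the region x^2 + y^2 ≤ 4. Evaluating the double integral:

In polar coordinates (x = r cos θ, y = r sin θ, dA = r dr dθ) the integrand becomes 72r^2sin(θ)^2, so

    ∬_D (72y^2) dA = ∫_0^{2π} ∫_0^{2} (72r^2sin(θ)^2) · r dr dθ.

Inner (r from 0 to 2): 288sin(θ)^2.
Outer (θ from 0 to 2π): 288π.

Therefore ∮_C P dx + Q dy = 288π.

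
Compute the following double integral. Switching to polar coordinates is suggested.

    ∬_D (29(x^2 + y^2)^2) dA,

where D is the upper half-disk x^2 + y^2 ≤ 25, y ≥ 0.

The region D is 0 ≤ r ≤ 5, 0 ≤ θ ≤ π in polar coordinates, where x = r cos(θ), y = r sin(θ), and dA = r dr dθ.

Under the substitution, the integrand becomes 29r^4, so

    ∬_D (29(x^2 + y^2)^2) dA = ∫_{0}^{π} ∫_{0}^{5} (29r^4) · r dr dθ.

Inner integral (in r): ∫_{0}^{5} (29r^4) · r dr = 453125/6.

Outer integral (in θ): ∫_{0}^{π} (453125/6) dθ = 453125π/6.

Therefore ∬_D (29(x^2 + y^2)^2) dA = 453125π/6.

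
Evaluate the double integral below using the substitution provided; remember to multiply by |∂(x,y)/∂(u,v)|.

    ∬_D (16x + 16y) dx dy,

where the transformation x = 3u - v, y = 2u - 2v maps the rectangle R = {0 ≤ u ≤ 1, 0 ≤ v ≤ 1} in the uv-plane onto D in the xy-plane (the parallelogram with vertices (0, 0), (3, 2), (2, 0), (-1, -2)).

Compute the Jacobian determinant of (x, y) with respect to (u, v):

    ∂(x,y)/∂(u,v) = | 3  -1 | = (3)(-2) - (-1)(2) = -4.
                   | 2  -2 |

Its absolute value is |J| = 4 (the area scaling factor).

Substituting x = 3u - v, y = 2u - 2v into the integrand,

    16x + 16y → 80u - 48v,

so the integral becomes

    ∬_R (80u - 48v) · |J| du dv = ∫_0^1 ∫_0^1 (320u - 192v) dv du.

Inner (v): 320u - 96.
Outer (u): 64.

Therefore ∬_D (16x + 16y) dx dy = 64.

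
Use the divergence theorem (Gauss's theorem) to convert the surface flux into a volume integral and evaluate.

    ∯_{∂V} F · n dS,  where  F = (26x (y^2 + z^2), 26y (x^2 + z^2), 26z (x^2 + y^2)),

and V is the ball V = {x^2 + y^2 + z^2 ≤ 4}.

By the divergence theorem,

    ∯_{∂V} F · n dS = ∭_V (∇ · F) dV.

Compute the divergence:
    ∇ · F = ∂F_x/∂x + ∂F_y/∂y + ∂F_z/∂z = 26y^2 + 26z^2 + 26x^2 + 26z^2 + 26x^2 + 26y^2 = 52x^2 + 52y^2 + 52z^2.

In spherical coordinates, x = ρ sin(φ) cos(θ), y = ρ sin(φ) sin(θ), z = ρ cos(φ), dV = ρ^2 sin(φ) dρ dφ dθ, with 0 ≤ ρ ≤ 2, 0 ≤ φ ≤ π, 0 ≤ θ ≤ 2π.

The integrand, after substitution and multiplying by the volume element, becomes (52ρ^2) · ρ^2 sin(φ), so

    ∭_V (∇·F) dV = ∫_0^{2π} ∫_0^{π} ∫_0^{2} (52ρ^2) · ρ^2 sin(φ) dρ dφ dθ.

Inner (ρ from 0 to 2): 1664sin(φ)/5.
Middle (φ from 0 to π): 3328/5.
Outer (θ from 0 to 2π): 6656π/5.

Therefore ∯_{∂V} F · n dS = 6656π/5.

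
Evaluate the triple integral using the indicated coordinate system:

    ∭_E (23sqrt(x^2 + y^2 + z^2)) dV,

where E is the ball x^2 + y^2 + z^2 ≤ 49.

In spherical coordinates, x = ρ sin(φ) cos(θ), y = ρ sin(φ) sin(θ), z = ρ cos(φ), and dV = ρ^2 sin(φ) dρ dφ dθ.

The integrand becomes 23ρ, so

    ∭_E (23sqrt(x^2 + y^2 + z^2)) dV = ∫_{0}^{2π} ∫_{0}^{π} ∫_{0}^{7} (23ρ) · ρ^2 sin(φ) dρ dφ dθ.

Inner (ρ): 55223sin(φ)/4.
Middle (φ): 55223/2.
Outer (θ): 55223π.

Therefore the triple integral equals 55223π.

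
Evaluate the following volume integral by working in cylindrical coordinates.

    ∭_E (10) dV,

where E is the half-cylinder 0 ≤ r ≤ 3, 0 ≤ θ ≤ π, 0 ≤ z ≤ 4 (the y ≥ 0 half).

In cylindrical coordinates, x = r cos(θ), y = r sin(θ), z = z, and dV = r dr dθ dz.

The integrand becomes 10, so

    ∭_E (10) dV = ∫_{0}^{π} ∫_{0}^{3} ∫_{0}^{4} (10) · r dz dr dθ.

Inner (z): 40r.
Middle (r from 0 to 3): 180.
Outer (θ): 180π.

Therefore the triple integral equals 180π.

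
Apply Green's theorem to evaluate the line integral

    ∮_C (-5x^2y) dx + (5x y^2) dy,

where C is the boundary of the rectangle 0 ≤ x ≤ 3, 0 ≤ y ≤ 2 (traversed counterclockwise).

Green's theorem converts the closed line integral into a double integral over the enclosed region D:

    ∮_C P dx + Q dy = ∬_D (∂Q/∂x - ∂P/∂y) dA.

Here P = -5x^2y, Q = 5x y^2, so

    ∂Q/∂x = 5y^2,    ∂P/∂y = -5x^2,
    ∂Q/∂x - ∂P/∂y = 5x^2 + 5y^2.

D is the region 0 ≤ x ≤ 3, 0 ≤ y ≤ 2. Evaluating the double integral:

    ∬_D (5x^2 + 5y^2) dA = ∫_0^{3} ∫_0^{2} (5x^2 + 5y^2) dy dx.

Inner (y from 0 to 2): 10x^2 + 40/3.
Outer (x from 0 to 3): 130.

Therefore ∮_C P dx + Q dy = 130.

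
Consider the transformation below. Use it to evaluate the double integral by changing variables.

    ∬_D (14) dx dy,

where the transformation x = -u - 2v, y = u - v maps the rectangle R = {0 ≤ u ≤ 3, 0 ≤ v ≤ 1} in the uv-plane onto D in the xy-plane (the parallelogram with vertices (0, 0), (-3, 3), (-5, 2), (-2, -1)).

Compute the Jacobian determinant of (x, y) with respect to (u, v):

    ∂(x,y)/∂(u,v) = | -1  -2 | = (-1)(-1) - (-2)(1) = 3.
                   | 1  -1 |

Its absolute value is |J| = 3 (the area scaling factor).

Substituting x = -u - 2v, y = u - v into the integrand,

    14 → 14,

so the integral becomes

    ∬_R (14) · |J| du dv = ∫_0^3 ∫_0^1 (42) dv du.

Inner (v): 42.
Outer (u): 126.

Therefore ∬_D (14) dx dy = 126.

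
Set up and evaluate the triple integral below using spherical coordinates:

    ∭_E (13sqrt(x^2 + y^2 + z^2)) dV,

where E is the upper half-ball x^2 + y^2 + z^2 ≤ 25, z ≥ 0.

In spherical coordinates, x = ρ sin(φ) cos(θ), y = ρ sin(φ) sin(θ), z = ρ cos(φ), and dV = ρ^2 sin(φ) dρ dφ dθ.

The integrand becomes 13ρ, so

    ∭_E (13sqrt(x^2 + y^2 + z^2)) dV = ∫_{0}^{2π} ∫_{0}^{π/2} ∫_{0}^{5} (13ρ) · ρ^2 sin(φ) dρ dφ dθ.

Inner (ρ): 8125sin(φ)/4.
Middle (φ): 8125/4.
Outer (θ): 8125π/2.

Therefore the triple integral equals 8125π/2.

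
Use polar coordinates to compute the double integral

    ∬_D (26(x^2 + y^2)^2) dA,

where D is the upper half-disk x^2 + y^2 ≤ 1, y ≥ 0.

The region D is 0 ≤ r ≤ 1, 0 ≤ θ ≤ π in polar coordinates, where x = r cos(θ), y = r sin(θ), and dA = r dr dθ.

Under the substitution, the integrand becomes 26r^4, so

    ∬_D (26(x^2 + y^2)^2) dA = ∫_{0}^{π} ∫_{0}^{1} (26r^4) · r dr dθ.

Inner integral (in r): ∫_{0}^{1} (26r^4) · r dr = 13/3.

Outer integral (in θ): ∫_{0}^{π} (13/3) dθ = 13π/3.

Therefore ∬_D (26(x^2 + y^2)^2) dA = 13π/3.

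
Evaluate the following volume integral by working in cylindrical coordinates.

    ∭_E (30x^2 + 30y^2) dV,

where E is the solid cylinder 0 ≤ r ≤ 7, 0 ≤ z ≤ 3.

In cylindrical coordinates, x = r cos(θ), y = r sin(θ), z = z, and dV = r dr dθ dz.

The integrand becomes 30r^2, so

    ∭_E (30x^2 + 30y^2) dV = ∫_{0}^{2π} ∫_{0}^{7} ∫_{0}^{3} (30r^2) · r dz dr dθ.

Inner (z): 90r^3.
Middle (r from 0 to 7): 108045/2.
Outer (θ): 108045π.

Therefore the triple integral equals 108045π.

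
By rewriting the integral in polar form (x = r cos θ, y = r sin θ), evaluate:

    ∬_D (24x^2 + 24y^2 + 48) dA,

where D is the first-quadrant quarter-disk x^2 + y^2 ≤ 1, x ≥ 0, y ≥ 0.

The region D is 0 ≤ r ≤ 1, 0 ≤ θ ≤ π/2 in polar coordinates, where x = r cos(θ), y = r sin(θ), and dA = r dr dθ.

Under the substitution, the integrand becomes 24r^2 + 48, so

    ∬_D (24x^2 + 24y^2 + 48) dA = ∫_{0}^{π/2} ∫_{0}^{1} (24r^2 + 48) · r dr dθ.

Inner integral (in r): ∫_{0}^{1} (24r^2 + 48) · r dr = 30.

Outer integral (in θ): ∫_{0}^{π/2} (30) dθ = 15π.

Therefore ∬_D (24x^2 + 24y^2 + 48) dA = 15π.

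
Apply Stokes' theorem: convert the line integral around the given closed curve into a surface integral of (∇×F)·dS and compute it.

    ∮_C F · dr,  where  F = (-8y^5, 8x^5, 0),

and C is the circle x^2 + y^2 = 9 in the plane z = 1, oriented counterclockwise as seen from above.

Let S be the flat disk x^2 + y^2 ≤ 9 in the plane z = 1, with upward unit normal n̂ = ẑ. By Stokes' theorem,

    ∮_C F · dr = ∬_S (∇ × F) · n̂ dS = ∬_D (curl F)_z dA,

where D is the disk x^2 + y^2 ≤ 9.

Compute the curl of F = (-8y^5, 8x^5, 0):
    (∇ × F)_x = ∂F_z/∂y - ∂F_y/∂z = 0,
    (∇ × F)_y = ∂F_x/∂z - ∂F_z/∂x = 0,
    (∇ × F)_z = ∂F_y/∂x - ∂F_x/∂y = 40x^4 + 40y^4.

On z = 1, (curl F)_z = 40x^4 + 40y^4.

Convert to polar (x = r cos θ, y = r sin θ, dA = r dr dθ); the integrand becomes 40r^4(sin(θ)^4 + cos(θ)^4), so

    ∬_D (curl F)_z dA = ∫_0^{2π} ∫_0^{3} (40r^4(sin(θ)^4 + cos(θ)^4)) · r dr dθ.

Inner (r from 0 to 3): 4860sin(θ)^4 + 4860cos(θ)^4.
Outer (θ from 0 to 2π): 7290π.

Therefore ∮_C F · dr = 7290π.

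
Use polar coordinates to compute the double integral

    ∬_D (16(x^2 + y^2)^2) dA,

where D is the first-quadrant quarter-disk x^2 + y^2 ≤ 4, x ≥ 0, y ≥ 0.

The region D is 0 ≤ r ≤ 2, 0 ≤ θ ≤ π/2 in polar coordinates, where x = r cos(θ), y = r sin(θ), and dA = r dr dθ.

Under the substitution, the integrand becomes 16r^4, so

    ∬_D (16(x^2 + y^2)^2) dA = ∫_{0}^{π/2} ∫_{0}^{2} (16r^4) · r dr dθ.

Inner integral (in r): ∫_{0}^{2} (16r^4) · r dr = 512/3.

Outer integral (in θ): ∫_{0}^{π/2} (512/3) dθ = 256π/3.

Therefore ∬_D (16(x^2 + y^2)^2) dA = 256π/3.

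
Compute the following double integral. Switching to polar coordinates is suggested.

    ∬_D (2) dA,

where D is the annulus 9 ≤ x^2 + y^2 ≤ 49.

The region D is 3 ≤ r ≤ 7, 0 ≤ θ ≤ 2π in polar coordinates, where x = r cos(θ), y = r sin(θ), and dA = r dr dθ.

Under the substitution, the integrand becomes 2, so

    ∬_D (2) dA = ∫_{0}^{2π} ∫_{3}^{7} (2) · r dr dθ.

Inner integral (in r): ∫_{3}^{7} (2) · r dr = 40.

Outer integral (in θ): ∫_{0}^{2π} (40) dθ = 80π.

Therefore ∬_D (2) dA = 80π.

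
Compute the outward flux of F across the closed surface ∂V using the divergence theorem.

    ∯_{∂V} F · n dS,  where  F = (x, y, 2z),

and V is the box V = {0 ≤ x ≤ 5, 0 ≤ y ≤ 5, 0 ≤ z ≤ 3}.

By the divergence theorem,

    ∯_{∂V} F · n dS = ∭_V (∇ · F) dV.

Compute the divergence:
    ∇ · F = ∂F_x/∂x + ∂F_y/∂y + ∂F_z/∂z = 1 + 1 + 2 = 4.

V is a rectangular box, so dV = dx dy dz with 0 ≤ x ≤ 5, 0 ≤ y ≤ 5, 0 ≤ z ≤ 3.

Integrate (4) over V as an iterated integral:

    ∭_V (∇·F) dV = ∫_0^{5} ∫_0^{5} ∫_0^{3} (4) dz dy dx.

Inner (z from 0 to 3): 12.
Middle (y from 0 to 5): 60.
Outer (x from 0 to 5): 300.

Therefore ∯_{∂V} F · n dS = 300.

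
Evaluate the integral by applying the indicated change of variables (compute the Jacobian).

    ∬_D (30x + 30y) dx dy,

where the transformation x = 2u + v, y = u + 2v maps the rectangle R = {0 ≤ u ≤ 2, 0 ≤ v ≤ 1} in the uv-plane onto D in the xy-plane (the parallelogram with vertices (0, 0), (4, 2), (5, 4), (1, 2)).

Compute the Jacobian determinant of (x, y) with respect to (u, v):

    ∂(x,y)/∂(u,v) = | 2  1 | = (2)(2) - (1)(1) = 3.
                   | 1  2 |

Its absolute value is |J| = 3 (the area scaling factor).

Substituting x = 2u + v, y = u + 2v into the integrand,

    30x + 30y → 90u + 90v,

so the integral becomes

    ∬_R (90u + 90v) · |J| du dv = ∫_0^2 ∫_0^1 (270u + 270v) dv du.

Inner (v): 270u + 135.
Outer (u): 810.

Therefore ∬_D (30x + 30y) dx dy = 810.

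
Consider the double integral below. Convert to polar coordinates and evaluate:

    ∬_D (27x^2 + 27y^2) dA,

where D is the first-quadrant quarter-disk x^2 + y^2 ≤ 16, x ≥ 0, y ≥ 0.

The region D is 0 ≤ r ≤ 4, 0 ≤ θ ≤ π/2 in polar coordinates, where x = r cos(θ), y = r sin(θ), and dA = r dr dθ.

Under the substitution, the integrand becomes 27r^2, so

    ∬_D (27x^2 + 27y^2) dA = ∫_{0}^{π/2} ∫_{0}^{4} (27r^2) · r dr dθ.

Inner integral (in r): ∫_{0}^{4} (27r^2) · r dr = 1728.

Outer integral (in θ): ∫_{0}^{π/2} (1728) dθ = 864π.

Therefore ∬_D (27x^2 + 27y^2) dA = 864π.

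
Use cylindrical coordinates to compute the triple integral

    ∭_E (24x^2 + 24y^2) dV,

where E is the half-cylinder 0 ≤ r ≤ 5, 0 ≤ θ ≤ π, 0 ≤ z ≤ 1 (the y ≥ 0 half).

In cylindrical coordinates, x = r cos(θ), y = r sin(θ), z = z, and dV = r dr dθ dz.

The integrand becomes 24r^2, so

    ∭_E (24x^2 + 24y^2) dV = ∫_{0}^{π} ∫_{0}^{5} ∫_{0}^{1} (24r^2) · r dz dr dθ.

Inner (z): 24r^3.
Middle (r from 0 to 5): 3750.
Outer (θ): 3750π.

Therefore the triple integral equals 3750π.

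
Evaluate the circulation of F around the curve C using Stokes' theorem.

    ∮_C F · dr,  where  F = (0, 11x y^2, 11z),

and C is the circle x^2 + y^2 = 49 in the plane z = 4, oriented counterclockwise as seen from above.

Let S be the flat disk x^2 + y^2 ≤ 49 in the plane z = 4, with upward unit normal n̂ = ẑ. By Stokes' theorem,

    ∮_C F · dr = ∬_S (∇ × F) · n̂ dS = ∬_D (curl F)_z dA,

where D is the disk x^2 + y^2 ≤ 49.

Compute the curl of F = (0, 11x y^2, 11z):
    (∇ × F)_x = ∂F_z/∂y - ∂F_y/∂z = 0,
    (∇ × F)_y = ∂F_x/∂z - ∂F_z/∂x = 0,
    (∇ × F)_z = ∂F_y/∂x - ∂F_x/∂y = 11y^2.

On z = 4, (curl F)_z = 11y^2.

Convert to polar (x = r cos θ, y = r sin θ, dA = r dr dθ); the integrand becomes 11r^2sin(θ)^2, so

    ∬_D (curl F)_z dA = ∫_0^{2π} ∫_0^{7} (11r^2sin(θ)^2) · r dr dθ.

Inner (r from 0 to 7): 26411sin(θ)^2/4.
Outer (θ from 0 to 2π): 26411π/4.

Therefore ∮_C F · dr = 26411π/4.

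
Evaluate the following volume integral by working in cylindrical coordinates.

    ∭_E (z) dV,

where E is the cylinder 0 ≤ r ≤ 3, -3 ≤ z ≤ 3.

In cylindrical coordinates, x = r cos(θ), y = r sin(θ), z = z, and dV = r dr dθ dz.

The integrand becomes z, so

    ∭_E (z) dV = ∫_{0}^{2π} ∫_{0}^{3} ∫_{-3}^{3} (z) · r dz dr dθ.

Inner (z): 0.
Middle (r from 0 to 3): 0.
Outer (θ): 0.

Therefore the triple integral equals 0.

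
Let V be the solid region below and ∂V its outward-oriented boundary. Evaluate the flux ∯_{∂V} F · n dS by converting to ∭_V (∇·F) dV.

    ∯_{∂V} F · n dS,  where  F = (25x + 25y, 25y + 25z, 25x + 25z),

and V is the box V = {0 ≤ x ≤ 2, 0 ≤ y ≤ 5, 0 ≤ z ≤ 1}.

By the divergence theorem,

    ∯_{∂V} F · n dS = ∭_V (∇ · F) dV.

Compute the divergence:
    ∇ · F = ∂F_x/∂x + ∂F_y/∂y + ∂F_z/∂z = 25 + 25 + 25 = 75.

V is a rectangular box, so dV = dx dy dz with 0 ≤ x ≤ 2, 0 ≤ y ≤ 5, 0 ≤ z ≤ 1.

Integrate (75) over V as an iterated integral:

    ∭_V (∇·F) dV = ∫_0^{2} ∫_0^{5} ∫_0^{1} (75) dz dy dx.

Inner (z from 0 to 1): 75.
Middle (y from 0 to 5): 375.
Outer (x from 0 to 2): 750.

Therefore ∯_{∂V} F · n dS = 750.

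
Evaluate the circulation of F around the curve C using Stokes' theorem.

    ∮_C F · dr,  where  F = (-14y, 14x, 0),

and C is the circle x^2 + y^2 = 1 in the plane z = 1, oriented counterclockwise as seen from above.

Let S be the flat disk x^2 + y^2 ≤ 1 in the plane z = 1, with upward unit normal n̂ = ẑ. By Stokes' theorem,

    ∮_C F · dr = ∬_S (∇ × F) · n̂ dS = ∬_D (curl F)_z dA,

where D is the disk x^2 + y^2 ≤ 1.

Compute the curl of F = (-14y, 14x, 0):
    (∇ × F)_x = ∂F_z/∂y - ∂F_y/∂z = 0,
    (∇ × F)_y = ∂F_x/∂z - ∂F_z/∂x = 0,
    (∇ × F)_z = ∂F_y/∂x - ∂F_x/∂y = 28.

On z = 1, (curl F)_z = 28.

Convert to polar (x = r cos θ, y = r sin θ, dA = r dr dθ); the integrand becomes 28, so

    ∬_D (curl F)_z dA = ∫_0^{2π} ∫_0^{1} (28) · r dr dθ.

Inner (r from 0 to 1): 14.
Outer (θ from 0 to 2π): 28π.

Therefore ∮_C F · dr = 28π.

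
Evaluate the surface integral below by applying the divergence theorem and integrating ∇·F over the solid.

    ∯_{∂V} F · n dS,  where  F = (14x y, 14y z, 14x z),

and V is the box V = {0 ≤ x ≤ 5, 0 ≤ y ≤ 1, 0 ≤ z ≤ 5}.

By the divergence theorem,

    ∯_{∂V} F · n dS = ∭_V (∇ · F) dV.

Compute the divergence:
    ∇ · F = ∂F_x/∂x + ∂F_y/∂y + ∂F_z/∂z = 14y + 14z + 14x = 14x + 14y + 14z.

V is a rectangular box, so dV = dx dy dz with 0 ≤ x ≤ 5, 0 ≤ y ≤ 1, 0 ≤ z ≤ 5.

Integrate (14x + 14y + 14z) over V as an iterated integral:

    ∭_V (∇·F) dV = ∫_0^{5} ∫_0^{1} ∫_0^{5} (14x + 14y + 14z) dz dy dx.

Inner (z from 0 to 5): 70x + 70y + 175.
Middle (y from 0 to 1): 70x + 210.
Outer (x from 0 to 5): 1925.

Therefore ∯_{∂V} F · n dS = 1925.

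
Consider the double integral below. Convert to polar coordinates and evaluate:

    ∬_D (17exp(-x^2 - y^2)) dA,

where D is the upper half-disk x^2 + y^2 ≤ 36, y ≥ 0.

The region D is 0 ≤ r ≤ 6, 0 ≤ θ ≤ π in polar coordinates, where x = r cos(θ), y = r sin(θ), and dA = r dr dθ.

Under the substitution, the integrand becomes 17exp(-r^2), so

    ∬_D (17exp(-x^2 - y^2)) dA = ∫_{0}^{π} ∫_{0}^{6} (17exp(-r^2)) · r dr dθ.

Inner integral (in r): ∫_{0}^{6} (17exp(-r^2)) · r dr = 17/2 - 17exp(-36)/2.

Outer integral (in θ): ∫_{0}^{π} (17/2 - 17exp(-36)/2) dθ = -17π (1 - exp(36))exp(-36)/2.

Therefore ∬_D (17exp(-x^2 - y^2)) dA = -17π (1 - exp(36))exp(-36)/2.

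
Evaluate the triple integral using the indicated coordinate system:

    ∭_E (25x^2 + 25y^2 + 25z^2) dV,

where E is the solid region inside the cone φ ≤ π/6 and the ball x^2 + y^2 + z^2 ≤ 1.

In spherical coordinates, x = ρ sin(φ) cos(θ), y = ρ sin(φ) sin(θ), z = ρ cos(φ), and dV = ρ^2 sin(φ) dρ dφ dθ.

The integrand becomes 25ρ^2, so

    ∭_E (25x^2 + 25y^2 + 25z^2) dV = ∫_{0}^{2π} ∫_{0}^{π/6} ∫_{0}^{1} (25ρ^2) · ρ^2 sin(φ) dρ dφ dθ.

Inner (ρ): 5sin(φ).
Middle (φ): 5 - 5sqrt(3)/2.
Outer (θ): 5π (2 - sqrt(3)).

Therefore the triple integral equals 5π (2 - sqrt(3)).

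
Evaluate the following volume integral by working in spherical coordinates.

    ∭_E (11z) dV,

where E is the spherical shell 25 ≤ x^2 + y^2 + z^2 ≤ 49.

In spherical coordinates, x = ρ sin(φ) cos(θ), y = ρ sin(φ) sin(θ), z = ρ cos(φ), and dV = ρ^2 sin(φ) dρ dφ dθ.

The integrand becomes 11ρ cos(φ), so

    ∭_E (11z) dV = ∫_{0}^{2π} ∫_{0}^{π} ∫_{5}^{7} (11ρ cos(φ)) · ρ^2 sin(φ) dρ dφ dθ.

Inner (ρ): 2442sin(2φ).
Middle (φ): 0.
Outer (θ): 0.

Therefore the triple integral equals 0.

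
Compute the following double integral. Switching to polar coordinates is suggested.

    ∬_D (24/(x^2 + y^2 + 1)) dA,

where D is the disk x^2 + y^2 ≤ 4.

The region D is 0 ≤ r ≤ 2, 0 ≤ θ ≤ 2π in polar coordinates, where x = r cos(θ), y = r sin(θ), and dA = r dr dθ.

Under the substitution, the integrand becomes 24/(r^2 + 1), so

    ∬_D (24/(x^2 + y^2 + 1)) dA = ∫_{0}^{2π} ∫_{0}^{2} (24/(r^2 + 1)) · r dr dθ.

Inner integral (in r): ∫_{0}^{2} (24/(r^2 + 1)) · r dr = log(244140625).

Outer integral (in θ): ∫_{0}^{2π} (log(244140625)) dθ = 24π log(5).

Therefore ∬_D (24/(x^2 + y^2 + 1)) dA = 24π log(5).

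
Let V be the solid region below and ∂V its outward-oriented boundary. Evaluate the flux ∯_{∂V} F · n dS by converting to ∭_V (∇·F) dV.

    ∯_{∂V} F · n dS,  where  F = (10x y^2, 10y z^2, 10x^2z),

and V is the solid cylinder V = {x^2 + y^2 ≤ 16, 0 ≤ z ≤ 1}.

By the divergence theorem,

    ∯_{∂V} F · n dS = ∭_V (∇ · F) dV.

Compute the divergence:
    ∇ · F = ∂F_x/∂x + ∂F_y/∂y + ∂F_z/∂z = 10y^2 + 10z^2 + 10x^2 = 10x^2 + 10y^2 + 10z^2.

In cylindrical coordinates, x = r cos(θ), y = r sin(θ), z = z, dV = r dr dθ dz, with 0 ≤ r ≤ 4, 0 ≤ θ ≤ 2π, 0 ≤ z ≤ 1.

The integrand, after substitution and multiplying by the volume element, becomes (10r^2 + 10z^2) · r, so

    ∭_V (∇·F) dV = ∫_0^{2π} ∫_0^{4} ∫_0^{1} (10r^2 + 10z^2) · r dz dr dθ.

Inner (z from 0 to 1): 10r (r^2 + 1/3).
Middle (r from 0 to 4): 2000/3.
Outer (θ from 0 to 2π): 4000π/3.

Therefore ∯_{∂V} F · n dS = 4000π/3.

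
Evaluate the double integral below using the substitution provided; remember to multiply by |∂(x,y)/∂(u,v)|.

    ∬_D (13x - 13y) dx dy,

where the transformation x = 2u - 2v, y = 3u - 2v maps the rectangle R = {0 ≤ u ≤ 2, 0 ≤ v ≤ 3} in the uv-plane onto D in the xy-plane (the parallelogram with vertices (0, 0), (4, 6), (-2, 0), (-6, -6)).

Compute the Jacobian determinant of (x, y) with respect to (u, v):

    ∂(x,y)/∂(u,v) = | 2  -2 | = (2)(-2) - (-2)(3) = 2.
                   | 3  -2 |

Its absolute value is |J| = 2 (the area scaling factor).

Substituting x = 2u - 2v, y = 3u - 2v into the integrand,

    13x - 13y → -13u,

so the integral becomes

    ∬_R (-13u) · |J| du dv = ∫_0^2 ∫_0^3 (-26u) dv du.

Inner (v): -78u.
Outer (u): -156.

Therefore ∬_D (13x - 13y) dx dy = -156.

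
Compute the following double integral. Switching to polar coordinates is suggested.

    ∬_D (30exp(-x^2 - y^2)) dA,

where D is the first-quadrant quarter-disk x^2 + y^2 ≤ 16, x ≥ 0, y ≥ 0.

The region D is 0 ≤ r ≤ 4, 0 ≤ θ ≤ π/2 in polar coordinates, where x = r cos(θ), y = r sin(θ), and dA = r dr dθ.

Under the substitution, the integrand becomes 30exp(-r^2), so

    ∬_D (30exp(-x^2 - y^2)) dA = ∫_{0}^{π/2} ∫_{0}^{4} (30exp(-r^2)) · r dr dθ.

Inner integral (in r): ∫_{0}^{4} (30exp(-r^2)) · r dr = 15 - 15exp(-16).

Outer integral (in θ): ∫_{0}^{π/2} (15 - 15exp(-16)) dθ = -15π (1 - exp(16))exp(-16)/2.

Therefore ∬_D (30exp(-x^2 - y^2)) dA = -15π (1 - exp(16))exp(-16)/2.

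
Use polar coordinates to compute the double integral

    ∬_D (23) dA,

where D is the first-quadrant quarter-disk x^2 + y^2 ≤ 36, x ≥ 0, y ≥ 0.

The region D is 0 ≤ r ≤ 6, 0 ≤ θ ≤ π/2 in polar coordinates, where x = r cos(θ), y = r sin(θ), and dA = r dr dθ.

Under the substitution, the integrand becomes 23, so

    ∬_D (23) dA = ∫_{0}^{π/2} ∫_{0}^{6} (23) · r dr dθ.

Inner integral (in r): ∫_{0}^{6} (23) · r dr = 414.

Outer integral (in θ): ∫_{0}^{π/2} (414) dθ = 207π.

Therefore ∬_D (23) dA = 207π.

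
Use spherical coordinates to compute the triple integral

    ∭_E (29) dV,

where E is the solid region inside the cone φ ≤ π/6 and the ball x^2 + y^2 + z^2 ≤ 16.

In spherical coordinates, x = ρ sin(φ) cos(θ), y = ρ sin(φ) sin(θ), z = ρ cos(φ), and dV = ρ^2 sin(φ) dρ dφ dθ.

The integrand becomes 29, so

    ∭_E (29) dV = ∫_{0}^{2π} ∫_{0}^{π/6} ∫_{0}^{4} (29) · ρ^2 sin(φ) dρ dφ dθ.

Inner (ρ): 1856sin(φ)/3.
Middle (φ): 1856/3 - 928sqrt(3)/3.
Outer (θ): 1856π (2 - sqrt(3))/3.

Therefore the triple integral equals 1856π (2 - sqrt(3))/3.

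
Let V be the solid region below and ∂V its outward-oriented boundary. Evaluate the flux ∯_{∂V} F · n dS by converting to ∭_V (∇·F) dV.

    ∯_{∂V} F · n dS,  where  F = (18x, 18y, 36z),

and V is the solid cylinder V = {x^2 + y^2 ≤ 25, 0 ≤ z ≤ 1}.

By the divergence theorem,

    ∯_{∂V} F · n dS = ∭_V (∇ · F) dV.

Compute the divergence:
    ∇ · F = ∂F_x/∂x + ∂F_y/∂y + ∂F_z/∂z = 18 + 18 + 36 = 72.

In cylindrical coordinates, x = r cos(θ), y = r sin(θ), z = z, dV = r dr dθ dz, with 0 ≤ r ≤ 5, 0 ≤ θ ≤ 2π, 0 ≤ z ≤ 1.

The integrand, after substitution and multiplying by the volume element, becomes (72) · r, so

    ∭_V (∇·F) dV = ∫_0^{2π} ∫_0^{5} ∫_0^{1} (72) · r dz dr dθ.

Inner (z from 0 to 1): 72r.
Middle (r from 0 to 5): 900.
Outer (θ from 0 to 2π): 1800π.

Therefore ∯_{∂V} F · n dS = 1800π.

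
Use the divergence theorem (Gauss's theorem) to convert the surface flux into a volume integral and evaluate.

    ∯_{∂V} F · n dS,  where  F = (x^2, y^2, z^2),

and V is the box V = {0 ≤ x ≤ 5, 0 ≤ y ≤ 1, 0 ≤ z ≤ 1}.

By the divergence theorem,

    ∯_{∂V} F · n dS = ∭_V (∇ · F) dV.

Compute the divergence:
    ∇ · F = ∂F_x/∂x + ∂F_y/∂y + ∂F_z/∂z = 2x + 2y + 2z.

V is a rectangular box, so dV = dx dy dz with 0 ≤ x ≤ 5, 0 ≤ y ≤ 1, 0 ≤ z ≤ 1.

Integrate (2x + 2y + 2z) over V as an iterated integral:

    ∭_V (∇·F) dV = ∫_0^{5} ∫_0^{1} ∫_0^{1} (2x + 2y + 2z) dz dy dx.

Inner (z from 0 to 1): 2x + 2y + 1.
Middle (y from 0 to 1): 2x + 2.
Outer (x from 0 to 5): 35.

Therefore ∯_{∂V} F · n dS = 35.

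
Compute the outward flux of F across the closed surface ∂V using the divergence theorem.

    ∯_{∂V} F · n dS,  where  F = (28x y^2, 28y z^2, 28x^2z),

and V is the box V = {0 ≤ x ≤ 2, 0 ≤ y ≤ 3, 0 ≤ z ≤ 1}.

By the divergence theorem,

    ∯_{∂V} F · n dS = ∭_V (∇ · F) dV.

Compute the divergence:
    ∇ · F = ∂F_x/∂x + ∂F_y/∂y + ∂F_z/∂z = 28y^2 + 28z^2 + 28x^2 = 28x^2 + 28y^2 + 28z^2.

V is a rectangular box, so dV = dx dy dz with 0 ≤ x ≤ 2, 0 ≤ y ≤ 3, 0 ≤ z ≤ 1.

Integrate (28x^2 + 28y^2 + 28z^2) over V as an iterated integral:

    ∭_V (∇·F) dV = ∫_0^{2} ∫_0^{3} ∫_0^{1} (28x^2 + 28y^2 + 28z^2) dz dy dx.

Inner (z from 0 to 1): 28x^2 + 28y^2 + 28/3.
Middle (y from 0 to 3): 84x^2 + 280.
Outer (x from 0 to 2): 784.

Therefore ∯_{∂V} F · n dS = 784.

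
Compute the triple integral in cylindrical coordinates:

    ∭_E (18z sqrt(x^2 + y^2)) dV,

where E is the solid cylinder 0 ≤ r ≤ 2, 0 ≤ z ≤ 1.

In cylindrical coordinates, x = r cos(θ), y = r sin(θ), z = z, and dV = r dr dθ dz.

The integrand becomes 18r z, so

    ∭_E (18z sqrt(x^2 + y^2)) dV = ∫_{0}^{2π} ∫_{0}^{2} ∫_{0}^{1} (18r z) · r dz dr dθ.

Inner (z): 9r^2.
Middle (r from 0 to 2): 24.
Outer (θ): 48π.

Therefore the triple integral equals 48π.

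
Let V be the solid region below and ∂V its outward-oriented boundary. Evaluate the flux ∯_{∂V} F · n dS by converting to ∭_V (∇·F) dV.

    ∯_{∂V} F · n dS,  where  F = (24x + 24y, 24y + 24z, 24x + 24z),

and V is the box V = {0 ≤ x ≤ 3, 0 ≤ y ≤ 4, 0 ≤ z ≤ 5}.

By the divergence theorem,

    ∯_{∂V} F · n dS = ∭_V (∇ · F) dV.

Compute the divergence:
    ∇ · F = ∂F_x/∂x + ∂F_y/∂y + ∂F_z/∂z = 24 + 24 + 24 = 72.

V is a rectangular box, so dV = dx dy dz with 0 ≤ x ≤ 3, 0 ≤ y ≤ 4, 0 ≤ z ≤ 5.

Integrate (72) over V as an iterated integral:

    ∭_V (∇·F) dV = ∫_0^{3} ∫_0^{4} ∫_0^{5} (72) dz dy dx.

Inner (z from 0 to 5): 360.
Middle (y from 0 to 4): 1440.
Outer (x from 0 to 3): 4320.

Therefore ∯_{∂V} F · n dS = 4320.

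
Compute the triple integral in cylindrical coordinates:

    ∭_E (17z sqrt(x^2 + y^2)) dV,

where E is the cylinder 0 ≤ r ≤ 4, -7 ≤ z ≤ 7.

In cylindrical coordinates, x = r cos(θ), y = r sin(θ), z = z, and dV = r dr dθ dz.

The integrand becomes 17r z, so

    ∭_E (17z sqrt(x^2 + y^2)) dV = ∫_{0}^{2π} ∫_{0}^{4} ∫_{-7}^{7} (17r z) · r dz dr dθ.

Inner (z): 0.
Middle (r from 0 to 4): 0.
Outer (θ): 0.

Therefore the triple integral equals 0.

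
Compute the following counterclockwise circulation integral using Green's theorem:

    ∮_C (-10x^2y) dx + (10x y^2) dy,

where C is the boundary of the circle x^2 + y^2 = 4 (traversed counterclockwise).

Green's theorem converts the closed line integral into a double integral over the enclosed region D:

    ∮_C P dx + Q dy = ∬_D (∂Q/∂x - ∂P/∂y) dA.

Here P = -10x^2y, Q = 10x y^2, so

    ∂Q/∂x = 10y^2,    ∂P/∂y = -10x^2,
    ∂Q/∂x - ∂P/∂y = 10x^2 + 10y^2.

D is the region x^2 + y^2 ≤ 4. Evaluating the double integral:

In polar coordinates (x = r cos θ, y = r sin θ, dA = r dr dθ) the integrand becomes 10r^2, so

    ∬_D (10x^2 + 10y^2) dA = ∫_0^{2π} ∫_0^{2} (10r^2) · r dr dθ.

Inner (r from 0 to 2): 40.
Outer (θ from 0 to 2π): 80π.

Therefore ∮_C P dx + Q dy = 80π.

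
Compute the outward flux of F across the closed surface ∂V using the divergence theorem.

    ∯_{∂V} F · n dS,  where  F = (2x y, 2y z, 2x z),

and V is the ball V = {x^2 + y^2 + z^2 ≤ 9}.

By the divergence theorem,

    ∯_{∂V} F · n dS = ∭_V (∇ · F) dV.

Compute the divergence:
    ∇ · F = ∂F_x/∂x + ∂F_y/∂y + ∂F_z/∂z = 2y + 2z + 2x = 2x + 2y + 2z.

In spherical coordinates, x = ρ sin(φ) cos(θ), y = ρ sin(φ) sin(θ), z = ρ cos(φ), dV = ρ^2 sin(φ) dρ dφ dθ, with 0 ≤ ρ ≤ 3, 0 ≤ φ ≤ π, 0 ≤ θ ≤ 2π.

The integrand, after substitution and multiplying by the volume element, becomes (2ρ (sqrt(2)sin(φ)sin(θ + π/4) + cos(φ))) · ρ^2 sin(φ), so

    ∭_V (∇·F) dV = ∫_0^{2π} ∫_0^{π} ∫_0^{3} (2ρ (sqrt(2)sin(φ)sin(θ + π/4) + cos(φ))) · ρ^2 sin(φ) dρ dφ dθ.

Inner (ρ from 0 to 3): 81(sqrt(2)sin(φ)sin(θ + π/4) + cos(φ))sin(φ)/2.
Middle (φ from 0 to π): 81sqrt(2)π sin(θ + π/4)/4.
Outer (θ from 0 to 2π): 0.

Therefore ∯_{∂V} F · n dS = 0.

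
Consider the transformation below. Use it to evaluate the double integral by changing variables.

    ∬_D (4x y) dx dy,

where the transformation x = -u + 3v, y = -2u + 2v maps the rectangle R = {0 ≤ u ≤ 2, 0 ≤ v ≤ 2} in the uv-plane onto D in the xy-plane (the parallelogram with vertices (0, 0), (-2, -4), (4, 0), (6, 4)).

Compute the Jacobian determinant of (x, y) with respect to (u, v):

    ∂(x,y)/∂(u,v) = | -1  3 | = (-1)(2) - (3)(-2) = 4.
                   | -2  2 |

Its absolute value is |J| = 4 (the area scaling factor).

Substituting x = -u + 3v, y = -2u + 2v into the integrand,

    4x y → 8u^2 - 32u v + 24v^2,

so the integral becomes

    ∬_R (8u^2 - 32u v + 24v^2) · |J| du dv = ∫_0^2 ∫_0^2 (32u^2 - 128u v + 96v^2) dv du.

Inner (v): 64u^2 - 256u + 256.
Outer (u): 512/3.

Therefore ∬_D (4x y) dx dy = 512/3.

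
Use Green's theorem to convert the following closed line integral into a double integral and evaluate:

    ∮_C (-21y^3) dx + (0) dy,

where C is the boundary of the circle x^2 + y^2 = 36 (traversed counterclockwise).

Green's theorem converts the closed line integral into a double integral over the enclosed region D:

    ∮_C P dx + Q dy = ∬_D (∂Q/∂x - ∂P/∂y) dA.

Here P = -21y^3, Q = 0, so

    ∂Q/∂x = 0,    ∂P/∂y = -63y^2,
    ∂Q/∂x - ∂P/∂y = 63y^2.

D is the region x^2 + y^2 ≤ 36. Evaluating the double integral:

In polar coordinates (x = r cos θ, y = r sin θ, dA = r dr dθ) the integrand becomes 63r^2sin(θ)^2, so

    ∬_D (63y^2) dA = ∫_0^{2π} ∫_0^{6} (63r^2sin(θ)^2) · r dr dθ.

Inner (r from 0 to 6): 20412sin(θ)^2.
Outer (θ from 0 to 2π): 20412π.

Therefore ∮_C P dx + Q dy = 20412π.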